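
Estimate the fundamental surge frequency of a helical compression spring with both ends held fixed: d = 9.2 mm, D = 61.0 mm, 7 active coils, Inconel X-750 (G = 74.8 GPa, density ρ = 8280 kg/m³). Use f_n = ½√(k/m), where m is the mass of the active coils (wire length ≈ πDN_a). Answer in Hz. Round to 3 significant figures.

119 Hz

k = Gd⁴/(8D³N_a) = (74.8×10³)(9.2⁴)/(8·61.0³·7) = 42.158 N/mm = 42158 N/m
Wire length L = πDN_a = π·61.0·7 = 1341.5 mm
m = ρ·(πd²/4)·L = 8280 × 66.476×10⁻⁶ m² × 1.3415 m = 0.73837 kg
f_n = ½√(k/m) = 0.5·√(42158/0.73837) = 0.5·√(57095) = 119.47 Hz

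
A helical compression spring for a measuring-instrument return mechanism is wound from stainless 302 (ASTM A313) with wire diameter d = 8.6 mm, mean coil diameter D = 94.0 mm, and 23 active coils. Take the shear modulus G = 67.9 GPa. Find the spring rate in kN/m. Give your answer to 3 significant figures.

2.43 kN/m

k = Gd⁴/(8D³N_a) = (67.9×10³ × 8.6⁴) / (8 × 94.0³ × 23)
  = 3.71419e+08 / 1.52827e+08 = 2.4303 N/mm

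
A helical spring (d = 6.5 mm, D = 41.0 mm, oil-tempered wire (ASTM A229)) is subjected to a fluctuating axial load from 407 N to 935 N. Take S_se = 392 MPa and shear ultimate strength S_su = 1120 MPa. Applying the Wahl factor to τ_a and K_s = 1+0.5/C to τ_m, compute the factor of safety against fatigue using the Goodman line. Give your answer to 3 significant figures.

1.78

C = D/d = 41.0/6.5 = 6.3077; K_W = (4C−1)/(4C−4)+0.615/C = 1.2388; K_s = 1+0.5/C = 1.0793
F_a = (F_max−F_min)/2 = 264 N; F_m = (F_max+F_min)/2 = 671 N
τ_a = K_W·8F_aD/(πd³) = 1.2388 × 100.37 = 124.33 MPa
τ_m = K_s·8F_mD/(πd³) = 1.0793 × 255.1 = 275.32 MPa
Goodman: 1/n_f = τ_a/S_se + τ_m/S_su = 124.33/392 + 275.32/1120 = 0.31718 + 0.24582 = 0.563
n_f = 1/0.563 = 1.776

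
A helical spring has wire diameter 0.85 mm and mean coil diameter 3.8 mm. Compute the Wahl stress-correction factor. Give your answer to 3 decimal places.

1.354

C = D/d = 3.8/0.85 = 4.4706
K_W = (4C−1)/(4C−4) + 0.615/C = 16.882/13.882 + 0.1376 = 1.3537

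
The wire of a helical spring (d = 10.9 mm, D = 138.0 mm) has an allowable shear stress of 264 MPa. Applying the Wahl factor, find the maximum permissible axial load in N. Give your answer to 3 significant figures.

874 N

C = D/d = 138.0/10.9 = 12.6606
K_W = (4C−1)/(4C−4) + 0.615/C = 49.642/46.642 + 0.0486 = 1.1129
τ_max = K·8FD/(πd³) → F_max = τ_allow·πd³/(8DK)
F_max = 264·π·10.9³/(8·138.0·1.1129) = 1.0741e+06/1228.6 = 874.2 N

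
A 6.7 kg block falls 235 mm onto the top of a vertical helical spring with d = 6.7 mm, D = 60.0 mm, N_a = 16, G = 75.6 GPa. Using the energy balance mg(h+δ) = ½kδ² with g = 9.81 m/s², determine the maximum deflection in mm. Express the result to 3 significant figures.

87.7 mm

k = Gd⁴/(8D³N_a) = (75.6×10³)(6.7⁴)/(8·60.0³·16) = 5.5101 N/mm
W = mg = 6.7 × 9.81 = 65.727 N
½kδ² − Wδ − Wh = 0 → δ = (W + √(W² + 2kWh))/k
δ = (65.727 + √(4320 + 170215))/5.5101 = (65.727 + 417.77)/5.5101 = 87.749 mm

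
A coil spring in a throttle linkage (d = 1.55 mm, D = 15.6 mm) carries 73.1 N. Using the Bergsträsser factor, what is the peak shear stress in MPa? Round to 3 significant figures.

884 MPa

Spring index C = D/d = 15.6/1.55 = 10.0645
K_B = (4C+2)/(4C−3) = 42.258/37.258 = 1.1342
τ₀ = 8FD/(πd³) = 8·73.1·15.6/(π·1.55³) = 9122.88/11.699 = 779.81 MPa
τ_max = K·τ₀ = 1.1342 × 779.81 = 884.46 MPa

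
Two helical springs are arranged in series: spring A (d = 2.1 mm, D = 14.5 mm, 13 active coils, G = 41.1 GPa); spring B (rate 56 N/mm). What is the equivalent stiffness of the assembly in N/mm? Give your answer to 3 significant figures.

k_A = Gd⁴/(8D³N_a) = (41.1×10³)(2.1⁴)/(8·14.5³·13) = 2.5211 N/mm
Series: 1/k_eq = 1/2.5211 + 1/56 = 0.41452; k_eq = 2.4124 N/mm

2.41 N/mm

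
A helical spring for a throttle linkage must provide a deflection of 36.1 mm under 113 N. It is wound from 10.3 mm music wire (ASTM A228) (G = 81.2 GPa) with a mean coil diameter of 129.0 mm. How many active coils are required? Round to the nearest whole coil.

17

Required rate k = F/δ = 113/36.1 = 3.1302 N/mm
N_a = Gd⁴/(8D³k) = (81.2×10³ × 10.3⁴)/(8 × 129.0³ × 3.1302)
    = 9.13913e+08 / 5.37564e+07 = 17 → 17 coils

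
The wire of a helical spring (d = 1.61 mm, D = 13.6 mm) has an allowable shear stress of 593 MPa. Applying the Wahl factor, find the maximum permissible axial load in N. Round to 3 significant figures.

C = D/d = 13.6/1.61 = 8.4472
K_W = (4C−1)/(4C−4) + 0.615/C = 32.789/29.789 + 0.0728 = 1.1735
τ_max = K·8FD/(πd³) → F_max = τ_allow·πd³/(8DK)
F_max = 593·π·1.61³/(8·13.6·1.1735) = 7774.7/127.68 = 60.893 N

60.9 N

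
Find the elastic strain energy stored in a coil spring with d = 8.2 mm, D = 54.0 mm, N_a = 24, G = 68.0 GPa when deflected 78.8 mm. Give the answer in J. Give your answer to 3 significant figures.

31.6 J

k = Gd⁴/(8D³N_a) = (68.0×10³)(8.2⁴)/(8·54.0³·24) = 10.169 N/mm
U = ½kδ² = 0.5 × 10.169 × 78.8² = 31572 N·mm = 31.572 J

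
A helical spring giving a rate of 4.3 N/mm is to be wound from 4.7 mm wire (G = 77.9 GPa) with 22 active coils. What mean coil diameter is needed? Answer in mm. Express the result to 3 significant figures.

36.9 mm

D = (Gd⁴/(8N_a·k))^(1/3) = (77.9×10³·4.7⁴/(8·22·4.3))^(1/3)
  = (50228.2)^(1/3) = 36.8963 mm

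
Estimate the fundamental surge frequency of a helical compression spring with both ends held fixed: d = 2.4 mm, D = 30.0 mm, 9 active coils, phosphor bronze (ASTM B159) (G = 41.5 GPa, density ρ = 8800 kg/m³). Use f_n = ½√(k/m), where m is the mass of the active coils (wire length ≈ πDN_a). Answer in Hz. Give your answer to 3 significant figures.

k = Gd⁴/(8D³N_a) = (41.5×10³)(2.4⁴)/(8·30.0³·9) = 0.70827 N/mm = 708.27 N/m
Wire length L = πDN_a = π·30.0·9 = 848.23 mm
m = ρ·(πd²/4)·L = 8800 × 4.5239×10⁻⁶ m² × 0.84823 m = 0.033768 kg
f_n = ½√(k/m) = 0.5·√(708.27/0.033768) = 0.5·√(20974) = 72.413 Hz

72.4 Hz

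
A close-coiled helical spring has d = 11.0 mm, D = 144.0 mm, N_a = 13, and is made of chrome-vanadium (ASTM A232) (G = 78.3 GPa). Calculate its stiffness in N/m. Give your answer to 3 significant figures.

3690 N/m

k = Gd⁴/(8D³N_a) = (78.3×10³ × 11.0⁴) / (8 × 144.0³ × 13)
  = 1.14639e+09 / 3.10542e+08 = 3.6916 N/mm = 3691.6 N/m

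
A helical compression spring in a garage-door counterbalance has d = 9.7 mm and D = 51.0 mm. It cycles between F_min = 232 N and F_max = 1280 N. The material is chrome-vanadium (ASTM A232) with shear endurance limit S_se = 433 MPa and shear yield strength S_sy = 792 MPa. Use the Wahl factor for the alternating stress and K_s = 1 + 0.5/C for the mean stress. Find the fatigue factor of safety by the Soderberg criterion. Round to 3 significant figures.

2.69

C = D/d = 51.0/9.7 = 5.2577; K_W = (4C−1)/(4C−4)+0.615/C = 1.2931; K_s = 1+0.5/C = 1.0951
F_a = (F_max−F_min)/2 = 524 N; F_m = (F_max+F_min)/2 = 756 N
τ_a = K_W·8F_aD/(πd³) = 1.2931 × 74.564 = 96.42 MPa
τ_m = K_s·8F_mD/(πd³) = 1.0951 × 107.58 = 117.81 MPa
Soderberg: 1/n_f = τ_a/S_se + τ_m/S_sy = 96.42/433 + 117.81/792 = 0.22268 + 0.14875 = 0.37142
n_f = 1/0.37142 = 2.692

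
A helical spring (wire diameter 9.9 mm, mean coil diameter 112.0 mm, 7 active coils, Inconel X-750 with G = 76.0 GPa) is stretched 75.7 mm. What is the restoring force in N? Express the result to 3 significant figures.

k = Gd⁴/(8D³N_a) = (76.0×10³)(9.9⁴)/(8·112.0³·7) = 9.2792 N/mm
F = k·δ = 9.2792 × 75.7 = 702.44 N

702 N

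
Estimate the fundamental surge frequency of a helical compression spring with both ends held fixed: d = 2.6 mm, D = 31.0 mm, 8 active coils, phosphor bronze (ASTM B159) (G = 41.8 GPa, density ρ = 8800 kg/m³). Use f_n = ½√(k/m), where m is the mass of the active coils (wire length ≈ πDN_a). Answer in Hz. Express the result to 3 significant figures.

k = Gd⁴/(8D³N_a) = (41.8×10³)(2.6⁴)/(8·31.0³·8) = 1.0019 N/mm = 1001.9 N/m
Wire length L = πDN_a = π·31.0·8 = 779.11 mm
m = ρ·(πd²/4)·L = 8800 × 5.3093×10⁻⁶ m² × 0.77911 m = 0.036402 kg
f_n = ½√(k/m) = 0.5·√(1001.9/0.036402) = 0.5·√(27522) = 82.949 Hz

82.9 Hz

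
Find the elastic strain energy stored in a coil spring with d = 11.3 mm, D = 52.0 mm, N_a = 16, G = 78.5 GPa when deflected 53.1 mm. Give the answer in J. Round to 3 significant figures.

k = Gd⁴/(8D³N_a) = (78.5×10³)(11.3⁴)/(8·52.0³·16) = 71.115 N/mm
U = ½kδ² = 0.5 × 71.115 × 53.1² = 1.0026e+05 N·mm = 100.26 J

100 J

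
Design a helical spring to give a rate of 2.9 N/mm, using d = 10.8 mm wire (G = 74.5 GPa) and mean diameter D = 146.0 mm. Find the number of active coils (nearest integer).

N_a = Gd⁴/(8D³k) = (74.5×10³ × 10.8⁴)/(8 × 146.0³ × 2.9)
    = 1.01356e+09 / 7.22016e+07 = 14.04 → 14 coils

14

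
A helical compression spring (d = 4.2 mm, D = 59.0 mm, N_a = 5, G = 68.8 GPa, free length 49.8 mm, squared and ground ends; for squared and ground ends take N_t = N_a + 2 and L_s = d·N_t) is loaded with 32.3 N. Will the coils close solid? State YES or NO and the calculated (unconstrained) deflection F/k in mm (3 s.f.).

NO, δ = 12.4 mm

k = Gd⁴/(8D³N_a) = (68.8×10³)(4.2⁴)/(8·59.0³·5) = 2.606 N/mm
N_t = 7; L_s = 4.2·7 = 29.4 mm; δ_solid = L₀ − L_s = 49.8 − 29.4 = 20.4 mm
δ = F/k = 32.3/2.606 = 12.395 mm
δ < δ_solid → spring does not go solid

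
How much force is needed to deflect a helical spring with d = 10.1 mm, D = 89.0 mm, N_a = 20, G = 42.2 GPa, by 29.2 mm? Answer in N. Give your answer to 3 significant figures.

114 N

k = Gd⁴/(8D³N_a) = (42.2×10³)(10.1⁴)/(8·89.0³·20) = 3.8932 N/mm
F = k·δ = 3.8932 × 29.2 = 113.68 N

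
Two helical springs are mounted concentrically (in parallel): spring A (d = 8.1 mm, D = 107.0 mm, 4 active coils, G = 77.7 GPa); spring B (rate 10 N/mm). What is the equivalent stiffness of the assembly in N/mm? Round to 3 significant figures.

18.5 N/mm

k_A = Gd⁴/(8D³N_a) = (77.7×10³)(8.1⁴)/(8·107.0³·4) = 8.5322 N/mm
Parallel: k_eq = 8.5322 + 10 = 18.532 N/mm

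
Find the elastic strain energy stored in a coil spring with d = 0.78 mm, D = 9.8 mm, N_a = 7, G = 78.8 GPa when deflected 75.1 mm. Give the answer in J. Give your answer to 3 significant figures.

1.56 J

k = Gd⁴/(8D³N_a) = (78.8×10³)(0.78⁴)/(8·9.8³·7) = 0.5534 N/mm
U = ½kδ² = 0.5 × 0.5534 × 75.1² = 1560.6 N·mm = 1.5606 J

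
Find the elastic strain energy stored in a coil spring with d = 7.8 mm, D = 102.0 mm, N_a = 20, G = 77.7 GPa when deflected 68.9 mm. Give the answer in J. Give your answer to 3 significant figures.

4.02 J

k = Gd⁴/(8D³N_a) = (77.7×10³)(7.8⁴)/(8·102.0³·20) = 1.6939 N/mm
U = ½kδ² = 0.5 × 1.6939 × 68.9² = 4020.6 N·mm = 4.0206 J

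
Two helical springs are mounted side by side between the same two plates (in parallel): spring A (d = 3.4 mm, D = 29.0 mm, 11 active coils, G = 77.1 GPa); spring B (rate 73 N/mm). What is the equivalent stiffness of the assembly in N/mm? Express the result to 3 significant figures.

77.8 N/mm

k_A = Gd⁴/(8D³N_a) = (77.1×10³)(3.4⁴)/(8·29.0³·11) = 4.8006 N/mm
Parallel: k_eq = 4.8006 + 73 = 77.801 N/mm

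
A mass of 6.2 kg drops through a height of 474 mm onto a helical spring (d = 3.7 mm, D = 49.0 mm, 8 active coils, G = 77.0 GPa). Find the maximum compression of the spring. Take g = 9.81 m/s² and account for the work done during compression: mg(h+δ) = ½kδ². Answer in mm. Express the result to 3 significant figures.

208 mm

k = Gd⁴/(8D³N_a) = (77.0×10³)(3.7⁴)/(8·49.0³·8) = 1.9166 N/mm
W = mg = 6.2 × 9.81 = 60.822 N
½kδ² − Wδ − Wh = 0 → δ = (W + √(W² + 2kWh))/k
δ = (60.822 + √(3699.3 + 110509))/1.9166 = (60.822 + 337.95)/1.9166 = 208.06 mm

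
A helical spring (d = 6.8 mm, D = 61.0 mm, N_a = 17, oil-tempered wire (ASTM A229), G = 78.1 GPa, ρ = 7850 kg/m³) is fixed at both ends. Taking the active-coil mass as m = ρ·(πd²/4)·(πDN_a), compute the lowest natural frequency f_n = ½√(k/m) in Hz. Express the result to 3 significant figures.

38.2 Hz

k = Gd⁴/(8D³N_a) = (78.1×10³)(6.8⁴)/(8·61.0³·17) = 5.4095 N/mm = 5409.5 N/m
Wire length L = πDN_a = π·61.0·17 = 3257.8 mm
m = ρ·(πd²/4)·L = 7850 × 36.317×10⁻⁶ m² × 3.2578 m = 0.92877 kg
f_n = ½√(k/m) = 0.5·√(5409.5/0.92877) = 0.5·√(5824.4) = 38.159 Hz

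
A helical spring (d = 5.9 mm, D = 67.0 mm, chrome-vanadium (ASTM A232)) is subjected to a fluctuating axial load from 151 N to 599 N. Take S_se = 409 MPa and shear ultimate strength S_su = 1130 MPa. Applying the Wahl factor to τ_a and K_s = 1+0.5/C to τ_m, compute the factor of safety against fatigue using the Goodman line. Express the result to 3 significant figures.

C = D/d = 67.0/5.9 = 11.3559; K_W = (4C−1)/(4C−4)+0.615/C = 1.1266; K_s = 1+0.5/C = 1.0440
F_a = (F_max−F_min)/2 = 224 N; F_m = (F_max+F_min)/2 = 375 N
τ_a = K_W·8F_aD/(πd³) = 1.1266 × 186.08 = 209.64 MPa
τ_m = K_s·8F_mD/(πd³) = 1.0440 × 311.52 = 325.24 MPa
Goodman: 1/n_f = τ_a/S_se + τ_m/S_su = 209.64/409 + 325.24/1130 = 0.51256 + 0.28782 = 0.80038
n_f = 1/0.80038 = 1.249

1.25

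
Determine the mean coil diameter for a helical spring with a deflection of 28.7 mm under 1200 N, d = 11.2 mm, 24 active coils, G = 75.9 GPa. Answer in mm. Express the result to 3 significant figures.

53.0 mm

Required rate k = F/δ = 1200/28.7 = 41.812 N/mm
D = (Gd⁴/(8N_a·k))^(1/3) = (75.9×10³·11.2⁴/(8·24·41.812))^(1/3)
  = (148769)^(1/3) = 52.9872 mm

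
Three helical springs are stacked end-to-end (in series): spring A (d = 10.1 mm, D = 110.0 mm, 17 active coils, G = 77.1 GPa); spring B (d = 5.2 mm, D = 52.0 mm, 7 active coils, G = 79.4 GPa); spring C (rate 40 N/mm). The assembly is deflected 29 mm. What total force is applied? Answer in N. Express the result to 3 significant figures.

75.1 N

k_A = Gd⁴/(8D³N_a) = (77.1×10³)(10.1⁴)/(8·110.0³·17) = 4.4322 N/mm
k_B = Gd⁴/(8D³N_a) = (79.4×10³)(5.2⁴)/(8·52.0³·7) = 7.3729 N/mm
Series: 1/k_eq = 1/4.4322 + 1/7.3729 + 1/40 = 0.38625; k_eq = 2.589 N/mm
F = k_eq·δ = 2.589·29 = 75.08 N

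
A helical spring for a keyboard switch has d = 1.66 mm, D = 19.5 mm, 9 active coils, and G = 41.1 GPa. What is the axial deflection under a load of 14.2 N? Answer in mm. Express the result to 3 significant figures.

24.3 mm

k = Gd⁴/(8D³N_a) = (41.1×10³)(1.66⁴)/(8·19.5³·9) = 0.58457 N/mm
δ = F/k = 14.2 / 0.58457 = 24.291 mm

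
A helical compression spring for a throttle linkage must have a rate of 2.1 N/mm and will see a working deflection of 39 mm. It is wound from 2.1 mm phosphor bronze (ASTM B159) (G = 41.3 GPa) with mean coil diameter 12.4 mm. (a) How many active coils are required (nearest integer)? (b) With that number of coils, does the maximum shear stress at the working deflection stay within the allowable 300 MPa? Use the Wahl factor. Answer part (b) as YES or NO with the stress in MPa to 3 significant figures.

N_a = Gd⁴/(8D³k) = (41.3×10³)(2.1⁴)/(8·12.4³·2.1) = 25.08 → N_a = 25
Actual rate k = Gd⁴/(8D³·25) = 2.1064 N/mm
Working load F = kδ = 2.1064·39 = 82.148 N
C = 12.4/2.1 = 5.9048; K_W = (4C−1)/(4C−4)+0.615/C = 1.2571
τ_max = K_W·8FD/(πd³) = 1.2571·280.09 = 352.09 MPa
τ_max > 300 MPa → exceeds allowable

(a) 25 coils; (b) NO, τ_max = 352 MPa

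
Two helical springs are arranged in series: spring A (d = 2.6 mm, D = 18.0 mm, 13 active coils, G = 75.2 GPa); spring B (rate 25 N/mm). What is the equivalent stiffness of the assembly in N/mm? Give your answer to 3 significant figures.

k_A = Gd⁴/(8D³N_a) = (75.2×10³)(2.6⁴)/(8·18.0³·13) = 5.6658 N/mm
Series: 1/k_eq = 1/5.6658 + 1/25 = 0.2165; k_eq = 4.619 N/mm

4.62 N/mm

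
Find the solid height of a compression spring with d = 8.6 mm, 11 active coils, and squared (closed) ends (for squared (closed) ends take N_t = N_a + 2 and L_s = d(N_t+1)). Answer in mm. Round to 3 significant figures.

squared (closed) ends: N_t = N_a + 2 = 11 + 2 = 13
L_s = d·(N_t+1) = 8.6 × 14 = 120.4 mm

120 mm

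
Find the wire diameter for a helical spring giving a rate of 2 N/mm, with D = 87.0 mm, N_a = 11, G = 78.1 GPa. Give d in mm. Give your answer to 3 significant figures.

6.21 mm

d = (8D³N_a·k / G)^(1/4) = (8·87.0³·11·2 / (78.1×10³))^0.25
  = (1484)^0.25 = 6.2066 mm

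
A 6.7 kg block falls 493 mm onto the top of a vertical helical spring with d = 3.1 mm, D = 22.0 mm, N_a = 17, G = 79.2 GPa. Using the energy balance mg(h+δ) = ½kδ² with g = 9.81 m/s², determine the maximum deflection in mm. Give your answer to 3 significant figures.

k = Gd⁴/(8D³N_a) = (79.2×10³)(3.1⁴)/(8·22.0³·17) = 5.0509 N/mm
W = mg = 6.7 × 9.81 = 65.727 N
½kδ² − Wδ − Wh = 0 → δ = (W + √(W² + 2kWh))/k
δ = (65.727 + √(4320 + 327330))/5.0509 = (65.727 + 575.89)/5.0509 = 127.03 mm

127 mm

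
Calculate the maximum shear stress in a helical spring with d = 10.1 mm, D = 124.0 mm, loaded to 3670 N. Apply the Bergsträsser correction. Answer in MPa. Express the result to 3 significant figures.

1250 MPa

Spring index C = D/d = 124.0/10.1 = 12.2772
K_B = (4C+2)/(4C−3) = 51.109/46.109 = 1.1084
τ₀ = 8FD/(πd³) = 8·3670·124.0/(π·10.1³) = 3.64064e+06/3236.8 = 1124.8 MPa
τ_max = K·τ₀ = 1.1084 × 1124.8 = 1246.7 MPa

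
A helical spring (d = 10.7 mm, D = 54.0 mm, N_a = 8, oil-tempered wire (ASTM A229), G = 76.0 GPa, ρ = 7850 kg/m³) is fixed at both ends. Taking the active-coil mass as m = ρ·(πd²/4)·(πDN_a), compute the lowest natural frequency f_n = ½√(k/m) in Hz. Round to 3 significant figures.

k = Gd⁴/(8D³N_a) = (76.0×10³)(10.7⁴)/(8·54.0³·8) = 98.852 N/mm = 98852 N/m
Wire length L = πDN_a = π·54.0·8 = 1357.2 mm
m = ρ·(πd²/4)·L = 7850 × 89.92×10⁻⁶ m² × 1.3572 m = 0.95799 kg
f_n = ½√(k/m) = 0.5·√(98852/0.95799) = 0.5·√(1.0319e+05) = 160.61 Hz

161 Hz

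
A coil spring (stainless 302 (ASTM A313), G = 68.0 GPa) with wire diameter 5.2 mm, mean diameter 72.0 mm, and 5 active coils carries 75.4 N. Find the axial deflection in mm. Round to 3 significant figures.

k = Gd⁴/(8D³N_a) = (68.0×10³)(5.2⁴)/(8·72.0³·5) = 3.3302 N/mm
δ = F/k = 75.4 / 3.3302 = 22.642 mm

22.6 mm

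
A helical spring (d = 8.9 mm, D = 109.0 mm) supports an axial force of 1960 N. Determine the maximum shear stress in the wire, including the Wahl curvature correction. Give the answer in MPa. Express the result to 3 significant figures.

862 MPa

Spring index C = D/d = 109.0/8.9 = 12.2472
K_W = (4C−1)/(4C−4) + 0.615/C = 47.989/44.989 + 0.0502 = 1.1169
τ₀ = 8FD/(πd³) = 8·1960·109.0/(π·8.9³) = 1.70912e+06/2214.7 = 771.71 MPa
τ_max = K·τ₀ = 1.1169 × 771.71 = 861.92 MPa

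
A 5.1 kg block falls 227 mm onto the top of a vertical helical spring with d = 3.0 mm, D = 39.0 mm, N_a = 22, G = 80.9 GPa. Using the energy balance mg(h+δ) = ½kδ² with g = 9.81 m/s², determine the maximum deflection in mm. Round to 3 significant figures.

k = Gd⁴/(8D³N_a) = (80.9×10³)(3.0⁴)/(8·39.0³·22) = 0.62766 N/mm
W = mg = 5.1 × 9.81 = 50.031 N
½kδ² − Wδ − Wh = 0 → δ = (W + √(W² + 2kWh))/k
δ = (50.031 + √(2503.1 + 14256.8))/0.62766 = (50.031 + 129.46)/0.62766 = 285.97 mm

286 mm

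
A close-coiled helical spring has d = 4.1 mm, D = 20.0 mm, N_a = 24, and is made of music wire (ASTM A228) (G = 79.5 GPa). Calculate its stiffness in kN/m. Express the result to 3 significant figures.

k = Gd⁴/(8D³N_a) = (79.5×10³ × 4.1⁴) / (8 × 20.0³ × 24)
  = 2.24648e+07 / 1.536e+06 = 14.626 N/mm

14.6 kN/m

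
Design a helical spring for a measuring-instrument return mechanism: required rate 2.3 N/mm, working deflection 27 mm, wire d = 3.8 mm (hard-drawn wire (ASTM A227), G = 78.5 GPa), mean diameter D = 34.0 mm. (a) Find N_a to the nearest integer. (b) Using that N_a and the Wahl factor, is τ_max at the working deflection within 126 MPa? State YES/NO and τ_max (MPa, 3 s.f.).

(a) 23 coils; (b) YES, τ_max = 112 MPa

N_a = Gd⁴/(8D³k) = (78.5×10³)(3.8⁴)/(8·34.0³·2.3) = 22.63 → N_a = 23
Actual rate k = Gd⁴/(8D³·23) = 2.2633 N/mm
Working load F = kδ = 2.2633·27 = 61.11 N
C = 34.0/3.8 = 8.9474; K_W = (4C−1)/(4C−4)+0.615/C = 1.1631
τ_max = K_W·8FD/(πd³) = 1.1631·96.423 = 112.15 MPa
τ_max ≤ 126 MPa → acceptable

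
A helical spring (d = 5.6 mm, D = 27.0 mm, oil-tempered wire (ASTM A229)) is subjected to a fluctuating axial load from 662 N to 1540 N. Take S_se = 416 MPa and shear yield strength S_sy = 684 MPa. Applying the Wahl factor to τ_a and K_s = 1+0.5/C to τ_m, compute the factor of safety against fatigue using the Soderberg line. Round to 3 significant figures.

C = D/d = 27.0/5.6 = 4.8214; K_W = (4C−1)/(4C−4)+0.615/C = 1.3238; K_s = 1+0.5/C = 1.1037
F_a = (F_max−F_min)/2 = 439 N; F_m = (F_max+F_min)/2 = 1101 N
τ_a = K_W·8F_aD/(πd³) = 1.3238 × 171.87 = 227.53 MPa
τ_m = K_s·8F_mD/(πd³) = 1.1037 × 431.05 = 475.75 MPa
Soderberg: 1/n_f = τ_a/S_se + τ_m/S_sy = 227.53/416 + 475.75/684 = 0.54694 + 0.69554 = 1.2425
n_f = 1/1.2425 = 0.8048

0.805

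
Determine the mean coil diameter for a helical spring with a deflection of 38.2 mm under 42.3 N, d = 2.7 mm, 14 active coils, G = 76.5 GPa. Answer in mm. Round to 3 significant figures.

32.0 mm

Required rate k = F/δ = 42.3/38.2 = 1.1073 N/mm
D = (Gd⁴/(8N_a·k))^(1/3) = (76.5×10³·2.7⁴/(8·14·1.1073))^(1/3)
  = (32780.9)^(1/3) = 32.0042 mm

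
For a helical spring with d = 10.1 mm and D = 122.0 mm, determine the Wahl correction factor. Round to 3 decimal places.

1.119

C = D/d = 122.0/10.1 = 12.0792
K_W = (4C−1)/(4C−4) + 0.615/C = 47.317/44.317 + 0.0509 = 1.1186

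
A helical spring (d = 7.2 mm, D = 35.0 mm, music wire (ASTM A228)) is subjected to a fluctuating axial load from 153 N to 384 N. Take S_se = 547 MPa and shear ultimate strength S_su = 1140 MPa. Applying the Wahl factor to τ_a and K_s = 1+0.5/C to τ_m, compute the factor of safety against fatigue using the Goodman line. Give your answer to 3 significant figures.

C = D/d = 35.0/7.2 = 4.8611; K_W = (4C−1)/(4C−4)+0.615/C = 1.3208; K_s = 1+0.5/C = 1.1029
F_a = (F_max−F_min)/2 = 115.5 N; F_m = (F_max+F_min)/2 = 268.5 N
τ_a = K_W·8F_aD/(πd³) = 1.3208 × 27.58 = 36.426 MPa
τ_m = K_s·8F_mD/(πd³) = 1.1029 × 64.114 = 70.709 MPa
Goodman: 1/n_f = τ_a/S_se + τ_m/S_su = 36.426/547 + 70.709/1140 = 0.06659 + 0.06203 = 0.12862
n_f = 1/0.12862 = 7.775

7.77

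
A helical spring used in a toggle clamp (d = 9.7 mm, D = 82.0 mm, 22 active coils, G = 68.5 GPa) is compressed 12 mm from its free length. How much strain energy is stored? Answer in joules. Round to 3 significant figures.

0.450 J

k = Gd⁴/(8D³N_a) = (68.5×10³)(9.7⁴)/(8·82.0³·22) = 6.2492 N/mm
U = ½kδ² = 0.5 × 6.2492 × 12² = 449.94 N·mm = 0.44994 J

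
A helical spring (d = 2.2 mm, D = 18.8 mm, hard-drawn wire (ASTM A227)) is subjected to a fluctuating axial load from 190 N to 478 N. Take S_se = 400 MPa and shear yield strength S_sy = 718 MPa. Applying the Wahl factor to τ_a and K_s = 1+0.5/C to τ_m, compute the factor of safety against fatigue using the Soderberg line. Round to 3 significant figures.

0.243

C = D/d = 18.8/2.2 = 8.5455; K_W = (4C−1)/(4C−4)+0.615/C = 1.1714; K_s = 1+0.5/C = 1.0585
F_a = (F_max−F_min)/2 = 144 N; F_m = (F_max+F_min)/2 = 334 N
τ_a = K_W·8F_aD/(πd³) = 1.1714 × 647.43 = 758.38 MPa
τ_m = K_s·8F_mD/(πd³) = 1.0585 × 1501.7 = 1589.5 MPa
Soderberg: 1/n_f = τ_a/S_se + τ_m/S_sy = 758.38/400 + 1589.5/718 = 1.89594 + 2.21384 = 4.1098
n_f = 1/4.1098 = 0.2433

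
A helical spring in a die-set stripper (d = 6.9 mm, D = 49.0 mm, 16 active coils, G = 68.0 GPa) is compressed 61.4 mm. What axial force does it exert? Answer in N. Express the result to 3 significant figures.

628 N

k = Gd⁴/(8D³N_a) = (68.0×10³)(6.9⁴)/(8·49.0³·16) = 10.235 N/mm
F = k·δ = 10.235 × 61.4 = 628.46 N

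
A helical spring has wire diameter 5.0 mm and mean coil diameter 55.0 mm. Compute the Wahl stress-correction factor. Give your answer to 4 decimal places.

C = D/d = 55.0/5.0 = 11.0000
K_W = (4C−1)/(4C−4) + 0.615/C = 43.000/40.000 + 0.0559 = 1.1309

1.1309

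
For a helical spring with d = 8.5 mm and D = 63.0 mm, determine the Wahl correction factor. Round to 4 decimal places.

C = D/d = 63.0/8.5 = 7.4118
K_W = (4C−1)/(4C−4) + 0.615/C = 28.647/25.647 + 0.0830 = 1.1999

1.1999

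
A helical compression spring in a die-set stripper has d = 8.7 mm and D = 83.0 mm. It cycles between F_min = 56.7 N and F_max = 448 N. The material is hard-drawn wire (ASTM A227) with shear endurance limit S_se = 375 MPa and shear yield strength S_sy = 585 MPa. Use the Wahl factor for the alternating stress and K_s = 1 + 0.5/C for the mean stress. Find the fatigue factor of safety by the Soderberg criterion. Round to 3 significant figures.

C = D/d = 83.0/8.7 = 9.5402; K_W = (4C−1)/(4C−4)+0.615/C = 1.1523; K_s = 1+0.5/C = 1.0524
F_a = (F_max−F_min)/2 = 195.65 N; F_m = (F_max+F_min)/2 = 252.35 N
τ_a = K_W·8F_aD/(πd³) = 1.1523 × 62.797 = 72.36 MPa
τ_m = K_s·8F_mD/(πd³) = 1.0524 × 80.996 = 85.241 MPa
Soderberg: 1/n_f = τ_a/S_se + τ_m/S_sy = 72.36/375 + 85.241/585 = 0.19296 + 0.14571 = 0.33867
n_f = 1/0.33867 = 2.953

2.95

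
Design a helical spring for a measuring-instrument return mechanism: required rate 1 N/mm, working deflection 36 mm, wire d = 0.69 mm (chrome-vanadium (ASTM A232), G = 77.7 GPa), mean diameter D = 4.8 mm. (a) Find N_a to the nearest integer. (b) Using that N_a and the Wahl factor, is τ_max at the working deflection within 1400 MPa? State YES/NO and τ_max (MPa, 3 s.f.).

(a) 20 coils; (b) NO, τ_max = 1620 MPa

N_a = Gd⁴/(8D³k) = (77.7×10³)(0.69⁴)/(8·4.8³·1) = 19.91 → N_a = 20
Actual rate k = Gd⁴/(8D³·20) = 0.99535 N/mm
Working load F = kδ = 0.99535·36 = 35.832 N
C = 4.8/0.69 = 6.9565; K_W = (4C−1)/(4C−4)+0.615/C = 1.2143
τ_max = K_W·8FD/(πd³) = 1.2143·1333.2 = 1619 MPa
τ_max > 1400 MPa → exceeds allowable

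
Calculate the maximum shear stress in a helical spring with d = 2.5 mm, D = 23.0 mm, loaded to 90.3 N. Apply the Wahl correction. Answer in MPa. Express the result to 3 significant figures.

Spring index C = D/d = 23.0/2.5 = 9.2000
K_W = (4C−1)/(4C−4) + 0.615/C = 35.800/32.800 + 0.0668 = 1.1583
τ₀ = 8FD/(πd³) = 8·90.3·23.0/(π·2.5³) = 16615.2/49.087 = 338.48 MPa
τ_max = K·τ₀ = 1.1583 × 338.48 = 392.07 MPa

392 MPa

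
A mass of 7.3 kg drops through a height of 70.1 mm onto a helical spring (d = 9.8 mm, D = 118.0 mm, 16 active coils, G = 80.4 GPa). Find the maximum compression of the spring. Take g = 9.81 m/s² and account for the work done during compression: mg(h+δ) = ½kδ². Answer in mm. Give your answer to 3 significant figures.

k = Gd⁴/(8D³N_a) = (80.4×10³)(9.8⁴)/(8·118.0³·16) = 3.5262 N/mm
W = mg = 7.3 × 9.81 = 71.613 N
½kδ² − Wδ − Wh = 0 → δ = (W + √(W² + 2kWh))/k
δ = (71.613 + √(5128.4 + 35403.3))/3.5262 = (71.613 + 201.33)/3.5262 = 77.403 mm

77.4 mm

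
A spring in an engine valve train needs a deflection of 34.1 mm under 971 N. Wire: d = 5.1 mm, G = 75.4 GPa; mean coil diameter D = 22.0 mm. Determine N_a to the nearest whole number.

Required rate k = F/δ = 971/34.1 = 28.475 N/mm
N_a = Gd⁴/(8D³k) = (75.4×10³ × 5.1⁴)/(8 × 22.0³ × 28.475)
    = 5.10096e+07 / 2.42562e+06 = 21.03 → 21 coils

21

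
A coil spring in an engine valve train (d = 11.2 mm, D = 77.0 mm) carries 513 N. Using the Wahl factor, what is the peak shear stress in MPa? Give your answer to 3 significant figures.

87.1 MPa

Spring index C = D/d = 77.0/11.2 = 6.8750
K_W = (4C−1)/(4C−4) + 0.615/C = 26.500/23.500 + 0.0895 = 1.2171
τ₀ = 8FD/(πd³) = 8·513·77.0/(π·11.2³) = 316008/4413.7 = 71.597 MPa
τ_max = K·τ₀ = 1.2171 × 71.597 = 87.142 MPa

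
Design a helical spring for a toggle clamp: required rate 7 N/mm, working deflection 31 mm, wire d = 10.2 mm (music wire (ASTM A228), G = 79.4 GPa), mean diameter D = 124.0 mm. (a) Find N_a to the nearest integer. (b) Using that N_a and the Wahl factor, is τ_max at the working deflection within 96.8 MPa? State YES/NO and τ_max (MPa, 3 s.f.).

N_a = Gd⁴/(8D³k) = (79.4×10³)(10.2⁴)/(8·124.0³·7) = 8.049 → N_a = 8
Actual rate k = Gd⁴/(8D³·8) = 7.0433 N/mm
Working load F = kδ = 7.0433·31 = 218.34 N
C = 124.0/10.2 = 12.1569; K_W = (4C−1)/(4C−4)+0.615/C = 1.1178
τ_max = K_W·8FD/(πd³) = 1.1178·64.968 = 72.622 MPa
τ_max ≤ 96.8 MPa → acceptable

(a) 8 coils; (b) YES, τ_max = 72.6 MPa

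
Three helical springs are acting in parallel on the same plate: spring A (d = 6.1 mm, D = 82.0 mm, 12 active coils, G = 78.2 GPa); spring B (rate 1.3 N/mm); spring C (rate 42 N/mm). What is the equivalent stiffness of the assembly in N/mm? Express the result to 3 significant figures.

k_A = Gd⁴/(8D³N_a) = (78.2×10³)(6.1⁴)/(8·82.0³·12) = 2.0456 N/mm
Parallel: k_eq = 2.0456 + 1.3 + 42 = 45.346 N/mm

45.3 N/mm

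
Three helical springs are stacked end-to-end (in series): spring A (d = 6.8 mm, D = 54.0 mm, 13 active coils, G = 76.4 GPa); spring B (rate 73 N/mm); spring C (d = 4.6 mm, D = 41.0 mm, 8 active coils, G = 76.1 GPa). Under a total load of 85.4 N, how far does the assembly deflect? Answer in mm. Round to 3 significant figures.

20.8 mm

k_A = Gd⁴/(8D³N_a) = (76.4×10³)(6.8⁴)/(8·54.0³·13) = 9.975 N/mm
k_C = Gd⁴/(8D³N_a) = (76.1×10³)(4.6⁴)/(8·41.0³·8) = 7.7248 N/mm
Series: 1/k_eq = 1/9.975 + 1/73 + 1/7.7248 = 0.2434; k_eq = 4.1084 N/mm
δ = F/k_eq = 85.4/4.1084 = 20.787 mm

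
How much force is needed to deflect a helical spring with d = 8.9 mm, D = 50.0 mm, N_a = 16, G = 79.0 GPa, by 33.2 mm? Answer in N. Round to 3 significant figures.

1030 N

k = Gd⁴/(8D³N_a) = (79.0×10³)(8.9⁴)/(8·50.0³·16) = 30.979 N/mm
F = k·δ = 30.979 × 33.2 = 1028.5 N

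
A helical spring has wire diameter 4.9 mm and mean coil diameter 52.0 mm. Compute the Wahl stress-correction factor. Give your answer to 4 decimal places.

C = D/d = 52.0/4.9 = 10.6122
K_W = (4C−1)/(4C−4) + 0.615/C = 41.449/38.449 + 0.0580 = 1.1360

1.1360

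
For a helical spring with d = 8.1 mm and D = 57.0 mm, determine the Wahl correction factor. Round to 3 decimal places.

C = D/d = 57.0/8.1 = 7.0370
K_W = (4C−1)/(4C−4) + 0.615/C = 27.148/24.148 + 0.0874 = 1.2116

1.212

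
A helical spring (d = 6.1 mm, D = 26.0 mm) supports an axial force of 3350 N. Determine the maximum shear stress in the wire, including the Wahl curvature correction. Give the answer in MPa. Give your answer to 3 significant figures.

1340 MPa

Spring index C = D/d = 26.0/6.1 = 4.2623
K_W = (4C−1)/(4C−4) + 0.615/C = 16.049/13.049 + 0.1443 = 1.3742
τ₀ = 8FD/(πd³) = 8·3350·26.0/(π·6.1³) = 696800/713.08 = 977.17 MPa
τ_max = K·τ₀ = 1.3742 × 977.17 = 1342.8 MPa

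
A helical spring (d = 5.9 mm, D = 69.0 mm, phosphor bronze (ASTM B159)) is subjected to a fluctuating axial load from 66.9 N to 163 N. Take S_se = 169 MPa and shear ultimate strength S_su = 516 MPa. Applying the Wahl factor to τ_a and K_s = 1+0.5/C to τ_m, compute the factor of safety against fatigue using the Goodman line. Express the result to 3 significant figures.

C = D/d = 69.0/5.9 = 11.6949; K_W = (4C−1)/(4C−4)+0.615/C = 1.1227; K_s = 1+0.5/C = 1.0428
F_a = (F_max−F_min)/2 = 48.05 N; F_m = (F_max+F_min)/2 = 114.95 N
τ_a = K_W·8F_aD/(πd³) = 1.1227 × 41.108 = 46.153 MPa
τ_m = K_s·8F_mD/(πd³) = 1.0428 × 98.343 = 102.55 MPa
Goodman: 1/n_f = τ_a/S_se + τ_m/S_su = 46.153/169 + 102.55/516 = 0.27309 + 0.19873 = 0.47183
n_f = 1/0.47183 = 2.119

2.12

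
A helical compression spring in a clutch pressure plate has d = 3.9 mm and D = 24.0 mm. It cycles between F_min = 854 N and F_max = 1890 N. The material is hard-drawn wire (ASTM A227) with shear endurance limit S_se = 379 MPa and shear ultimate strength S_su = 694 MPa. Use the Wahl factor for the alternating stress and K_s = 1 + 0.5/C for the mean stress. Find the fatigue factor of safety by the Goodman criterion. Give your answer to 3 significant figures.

C = D/d = 24.0/3.9 = 6.1538; K_W = (4C−1)/(4C−4)+0.615/C = 1.2455; K_s = 1+0.5/C = 1.0813
F_a = (F_max−F_min)/2 = 518 N; F_m = (F_max+F_min)/2 = 1372 N
τ_a = K_W·8F_aD/(πd³) = 1.2455 × 533.69 = 664.69 MPa
τ_m = K_s·8F_mD/(πd³) = 1.0813 × 1413.6 = 1528.4 MPa
Goodman: 1/n_f = τ_a/S_se + τ_m/S_su = 664.69/379 + 1528.4/694 = 1.75379 + 2.20231 = 3.9561
n_f = 1/3.9561 = 0.2528

0.253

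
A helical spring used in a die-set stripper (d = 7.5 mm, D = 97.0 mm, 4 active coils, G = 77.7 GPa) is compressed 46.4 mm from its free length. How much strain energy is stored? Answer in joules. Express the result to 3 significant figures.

9.06 J

k = Gd⁴/(8D³N_a) = (77.7×10³)(7.5⁴)/(8·97.0³·4) = 8.4178 N/mm
U = ½kδ² = 0.5 × 8.4178 × 46.4² = 9061.6 N·mm = 9.0616 J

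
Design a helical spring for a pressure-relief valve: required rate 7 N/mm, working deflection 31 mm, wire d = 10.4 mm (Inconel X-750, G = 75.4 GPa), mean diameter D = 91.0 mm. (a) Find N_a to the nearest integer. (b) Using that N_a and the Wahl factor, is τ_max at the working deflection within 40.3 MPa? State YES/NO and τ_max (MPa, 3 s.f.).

(a) 21 coils; (b) NO, τ_max = 51.9 MPa

N_a = Gd⁴/(8D³k) = (75.4×10³)(10.4⁴)/(8·91.0³·7) = 20.9 → N_a = 21
Actual rate k = Gd⁴/(8D³·21) = 6.9674 N/mm
Working load F = kδ = 6.9674·31 = 215.99 N
C = 91.0/10.4 = 8.7500; K_W = (4C−1)/(4C−4)+0.615/C = 1.1671
τ_max = K_W·8FD/(πd³) = 1.1671·44.495 = 51.929 MPa
τ_max > 40.3 MPa → exceeds allowable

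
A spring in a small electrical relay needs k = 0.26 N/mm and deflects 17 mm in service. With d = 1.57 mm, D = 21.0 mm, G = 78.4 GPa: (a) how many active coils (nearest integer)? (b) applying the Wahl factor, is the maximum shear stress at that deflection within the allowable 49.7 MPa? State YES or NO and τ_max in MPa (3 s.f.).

(a) 25 coils; (b) NO, τ_max = 66.9 MPa

N_a = Gd⁴/(8D³k) = (78.4×10³)(1.57⁴)/(8·21.0³·0.26) = 24.73 → N_a = 25
Actual rate k = Gd⁴/(8D³·25) = 0.25717 N/mm
Working load F = kδ = 0.25717·17 = 4.372 N
C = 21.0/1.57 = 13.3758; K_W = (4C−1)/(4C−4)+0.615/C = 1.1066
τ_max = K_W·8FD/(πd³) = 1.1066·60.414 = 66.853 MPa
τ_max > 49.7 MPa → exceeds allowable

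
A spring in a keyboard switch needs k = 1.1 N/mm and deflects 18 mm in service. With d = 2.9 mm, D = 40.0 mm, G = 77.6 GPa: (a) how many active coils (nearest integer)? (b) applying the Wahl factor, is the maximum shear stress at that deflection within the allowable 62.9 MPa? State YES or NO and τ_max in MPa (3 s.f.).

N_a = Gd⁴/(8D³k) = (77.6×10³)(2.9⁴)/(8·40.0³·1.1) = 9.745 → N_a = 10
Actual rate k = Gd⁴/(8D³·10) = 1.072 N/mm
Working load F = kδ = 1.072·18 = 19.296 N
C = 40.0/2.9 = 13.7931; K_W = (4C−1)/(4C−4)+0.615/C = 1.1032
τ_max = K_W·8FD/(πd³) = 1.1032·80.587 = 88.904 MPa
τ_max > 62.9 MPa → exceeds allowable

(a) 10 coils; (b) NO, τ_max = 88.9 MPa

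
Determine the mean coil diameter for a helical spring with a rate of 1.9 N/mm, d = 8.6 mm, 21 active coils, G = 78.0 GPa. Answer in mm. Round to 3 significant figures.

110 mm

D = (Gd⁴/(8N_a·k))^(1/3) = (78.0×10³·8.6⁴/(8·21·1.9))^(1/3)
  = (1.33667e+06)^(1/3) = 110.1561 mm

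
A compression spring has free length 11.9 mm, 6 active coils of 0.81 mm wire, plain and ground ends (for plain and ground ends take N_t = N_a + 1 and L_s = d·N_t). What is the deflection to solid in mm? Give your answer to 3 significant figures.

N_t = 7; L_s = 0.81·7 = 5.67 mm
δ_solid = L₀ − L_s = 11.9 − 5.67 = 6.23 mm

6.23 mm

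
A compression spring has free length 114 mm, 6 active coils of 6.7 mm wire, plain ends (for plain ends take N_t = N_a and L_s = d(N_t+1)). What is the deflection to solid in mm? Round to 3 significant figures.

67.1 mm

N_t = 6; L_s = 6.7·7 = 46.9 mm
δ_solid = L₀ − L_s = 114 − 46.9 = 67.1 mm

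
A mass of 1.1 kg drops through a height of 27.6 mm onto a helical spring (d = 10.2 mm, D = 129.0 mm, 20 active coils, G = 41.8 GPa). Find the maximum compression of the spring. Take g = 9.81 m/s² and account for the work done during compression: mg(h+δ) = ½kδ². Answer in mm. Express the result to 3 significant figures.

31.0 mm

k = Gd⁴/(8D³N_a) = (41.8×10³)(10.2⁴)/(8·129.0³·20) = 1.3173 N/mm
W = mg = 1.1 × 9.81 = 10.791 N
½kδ² − Wδ − Wh = 0 → δ = (W + √(W² + 2kWh))/k
δ = (10.791 + √(116.45 + 784.673))/1.3173 = (10.791 + 30.019)/1.3173 = 30.98 mm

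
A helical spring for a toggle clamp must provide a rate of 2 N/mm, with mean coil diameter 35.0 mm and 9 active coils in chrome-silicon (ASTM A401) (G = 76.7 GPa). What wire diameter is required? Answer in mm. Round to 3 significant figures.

d = (8D³N_a·k / G)^(1/4) = (8·35.0³·9·2 / (76.7×10³))^0.25
  = (80.495)^0.25 = 2.9953 mm

3.00 mm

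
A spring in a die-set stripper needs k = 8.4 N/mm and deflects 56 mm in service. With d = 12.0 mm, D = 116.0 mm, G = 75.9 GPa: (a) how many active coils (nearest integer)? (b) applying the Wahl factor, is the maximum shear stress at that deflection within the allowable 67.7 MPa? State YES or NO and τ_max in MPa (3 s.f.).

(a) 15 coils; (b) NO, τ_max = 92.5 MPa

N_a = Gd⁴/(8D³k) = (75.9×10³)(12.0⁴)/(8·116.0³·8.4) = 15 → N_a = 15
Actual rate k = Gd⁴/(8D³·15) = 8.4026 N/mm
Working load F = kδ = 8.4026·56 = 470.54 N
C = 116.0/12.0 = 9.6667; K_W = (4C−1)/(4C−4)+0.615/C = 1.1502
τ_max = K_W·8FD/(πd³) = 1.1502·80.437 = 92.515 MPa
τ_max > 67.7 MPa → exceeds allowable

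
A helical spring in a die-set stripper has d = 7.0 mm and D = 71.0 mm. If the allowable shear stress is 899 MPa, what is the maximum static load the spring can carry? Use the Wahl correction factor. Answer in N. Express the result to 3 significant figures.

C = D/d = 71.0/7.0 = 10.1429
K_W = (4C−1)/(4C−4) + 0.615/C = 39.571/36.571 + 0.0606 = 1.1427
τ_max = K·8FD/(πd³) → F_max = τ_allow·πd³/(8DK)
F_max = 899·π·7.0³/(8·71.0·1.1427) = 9.6873e+05/649.03 = 1492.6 N

1490 N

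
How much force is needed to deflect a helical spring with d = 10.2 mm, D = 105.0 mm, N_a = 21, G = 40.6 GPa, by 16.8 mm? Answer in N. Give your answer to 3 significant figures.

k = Gd⁴/(8D³N_a) = (40.6×10³)(10.2⁴)/(8·105.0³·21) = 2.2597 N/mm
F = k·δ = 2.2597 × 16.8 = 37.963 N

38.0 N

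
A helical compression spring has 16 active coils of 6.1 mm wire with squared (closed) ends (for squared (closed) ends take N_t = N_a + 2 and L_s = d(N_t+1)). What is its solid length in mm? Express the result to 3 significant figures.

116 mm

squared (closed) ends: N_t = N_a + 2 = 16 + 2 = 18
L_s = d·(N_t+1) = 6.1 × 19 = 115.9 mm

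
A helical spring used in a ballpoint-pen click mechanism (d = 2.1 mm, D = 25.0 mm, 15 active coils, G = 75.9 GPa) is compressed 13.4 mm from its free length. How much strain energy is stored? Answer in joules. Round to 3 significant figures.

k = Gd⁴/(8D³N_a) = (75.9×10³)(2.1⁴)/(8·25.0³·15) = 0.78726 N/mm
U = ½kδ² = 0.5 × 0.78726 × 13.4² = 70.68 N·mm = 0.07068 J

0.0707 J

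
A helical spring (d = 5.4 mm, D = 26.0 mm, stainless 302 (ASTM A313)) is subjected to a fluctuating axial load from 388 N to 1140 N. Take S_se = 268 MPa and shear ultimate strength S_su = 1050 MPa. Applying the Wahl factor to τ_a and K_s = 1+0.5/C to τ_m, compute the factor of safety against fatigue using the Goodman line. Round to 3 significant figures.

0.894

C = D/d = 26.0/5.4 = 4.8148; K_W = (4C−1)/(4C−4)+0.615/C = 1.3243; K_s = 1+0.5/C = 1.1038
F_a = (F_max−F_min)/2 = 376 N; F_m = (F_max+F_min)/2 = 764 N
τ_a = K_W·8F_aD/(πd³) = 1.3243 × 158.1 = 209.37 MPa
τ_m = K_s·8F_mD/(πd³) = 1.1038 × 321.24 = 354.6 MPa
Goodman: 1/n_f = τ_a/S_se + τ_m/S_su = 209.37/268 + 354.6/1050 = 0.78124 + 0.33771 = 1.1189
n_f = 1/1.1189 = 0.8937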